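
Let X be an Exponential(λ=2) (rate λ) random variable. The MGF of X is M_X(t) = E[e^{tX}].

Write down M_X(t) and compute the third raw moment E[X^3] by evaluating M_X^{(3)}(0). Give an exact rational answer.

M_X(t) = 2/(2 - t)
dM/dt = 2/(t^2 - 4*t + 4)
d^2M/dt^2 = -4/(t^3 - 6*t^2 + 12*t - 8)
d^3M/dt^3 = 12/(t^4 - 8*t^3 + 24*t^2 - 32*t + 16)

E[X^3] = d^3M/dt^3 |_{t=0} = 3/4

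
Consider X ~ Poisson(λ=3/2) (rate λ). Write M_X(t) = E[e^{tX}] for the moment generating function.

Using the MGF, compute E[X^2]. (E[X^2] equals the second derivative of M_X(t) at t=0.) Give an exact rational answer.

E[X^2] = D^2[M](0) = 15/4

M_X(t) = e^(3*e^(t)/2 - 3/2)
D^2[M](t) = (9*e^(2*t)*e^(3*e^(t)/2) + 6*e^(t)*e^(3*e^(t)/2))*e^(-3/2)/4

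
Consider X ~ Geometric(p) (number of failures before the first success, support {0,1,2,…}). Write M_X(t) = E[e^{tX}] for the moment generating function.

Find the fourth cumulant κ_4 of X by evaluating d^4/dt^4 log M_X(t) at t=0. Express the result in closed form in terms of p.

M_X(t) = p/(-(1 - p)*e^(t) + 1)
K_X(t) = log M_X(t) = log(p) - log(-(1 - p)*e^(t) + 1)

κ_4 = K^(4)(0) = (-p^3 + 7*p^2 - 12*p + 6)/p^4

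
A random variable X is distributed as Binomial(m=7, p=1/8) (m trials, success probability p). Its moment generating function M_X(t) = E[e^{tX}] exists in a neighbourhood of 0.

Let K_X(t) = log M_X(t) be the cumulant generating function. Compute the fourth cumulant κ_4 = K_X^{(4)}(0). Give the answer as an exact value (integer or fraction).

M_X(t) = (e^(t)/8 + 7/8)^7
K_X(t) = log M_X(t) = 7*log(e^(t)/8 + 7/8)
K^(4)(t) = (49*e^(3*t) - 1372*e^(2*t) + 2401*e^(t))/(e^(4*t) + 28*e^(3*t) + 294*e^(2*t) + 1372*e^(t) + 2401)

κ_4 = K^(4)(0) = 539/2048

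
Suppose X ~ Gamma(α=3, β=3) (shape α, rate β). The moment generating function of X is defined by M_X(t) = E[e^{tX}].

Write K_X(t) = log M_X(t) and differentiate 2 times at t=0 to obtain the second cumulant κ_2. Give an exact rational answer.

M_X(t) = 27/(3 - t)^3
K_X(t) = log M_X(t) = -3*log(3 - t) + 3*log(3)
K′(t) = -3/(t - 3)
K′′(t) = 3/(t^2 - 6*t + 9)

κ_2 = K′′(0) = 1/3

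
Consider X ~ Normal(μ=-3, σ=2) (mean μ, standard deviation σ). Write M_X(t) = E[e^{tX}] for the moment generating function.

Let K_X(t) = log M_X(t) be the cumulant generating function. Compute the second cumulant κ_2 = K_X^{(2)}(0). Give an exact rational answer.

M_X(t) = e^(2*t^2 - 3*t)
K_X(t) = log M_X(t) = 2*t^2 - 3*t
K^(2)(t) = 4

κ_2 = K^(2)(0) = 4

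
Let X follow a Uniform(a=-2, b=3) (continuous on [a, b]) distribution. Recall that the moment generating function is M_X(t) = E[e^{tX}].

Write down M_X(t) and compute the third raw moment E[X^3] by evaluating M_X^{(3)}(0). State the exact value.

M_X(t) = (e^(3*t) - e^(-2*t))/(5*t)
D^3[M](t) = (27*t^3*e^(5*t) + 8*t^3 - 27*t^2*e^(5*t) + 12*t^2 + 18*t*e^(5*t) + 12*t - 6*e^(5*t) + 6)*e^(-2*t)/(5*t^4)

E[X^3] = D^3[M](0) = 13/4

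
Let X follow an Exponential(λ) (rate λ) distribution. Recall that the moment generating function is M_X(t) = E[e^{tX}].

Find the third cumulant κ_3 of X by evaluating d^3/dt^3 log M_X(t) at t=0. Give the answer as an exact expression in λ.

M_X(t) = λ/(λ - t)
K_X(t) = log M_X(t) = log(λ) - log(λ - t)
dK/dt = -1/(-λ + t)
d^2K/dt^2 = 1/(λ^2 - 2*λ*t + t^2)
d^3K/dt^3 = -2/(-λ^3 + 3*λ^2*t - 3*λ*t^2 + t^3)

κ_3 = d^3K/dt^3 |_{t=0} = 2/λ^3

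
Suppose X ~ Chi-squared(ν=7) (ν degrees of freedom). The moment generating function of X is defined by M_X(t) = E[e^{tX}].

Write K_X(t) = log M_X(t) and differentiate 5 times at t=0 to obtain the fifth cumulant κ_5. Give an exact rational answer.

M_X(t) = (1 - 2*t)^(-7/2)
K_X(t) = log M_X(t) = -7*log(1 - 2*t)/2
dK/dt = -7/(2*t - 1)
d^2K/dt^2 = 14/(4*t^2 - 4*t + 1)
d^3K/dt^3 = -56/(8*t^3 - 12*t^2 + 6*t - 1)
d^4K/dt^4 = 336/(16*t^4 - 32*t^3 + 24*t^2 - 8*t + 1)
d^5K/dt^5 = -2688/(32*t^5 - 80*t^4 + 80*t^3 - 40*t^2 + 10*t - 1)

κ_5 = d^5K/dt^5 |_{t=0} = 2688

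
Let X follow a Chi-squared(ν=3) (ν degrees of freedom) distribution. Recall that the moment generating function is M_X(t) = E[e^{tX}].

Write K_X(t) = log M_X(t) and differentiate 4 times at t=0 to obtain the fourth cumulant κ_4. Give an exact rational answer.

κ_4 = d^4K/dt^4 |_{t=0} = 144

M_X(t) = (1 - 2*t)^(-3/2)
K_X(t) = log M_X(t) = -3*log(1 - 2*t)/2
dK/dt = -3/(2*t - 1)
d^2K/dt^2 = 6/(4*t^2 - 4*t + 1)
d^3K/dt^3 = -24/(8*t^3 - 12*t^2 + 6*t - 1)
d^4K/dt^4 = 144/(16*t^4 - 32*t^3 + 24*t^2 - 8*t + 1)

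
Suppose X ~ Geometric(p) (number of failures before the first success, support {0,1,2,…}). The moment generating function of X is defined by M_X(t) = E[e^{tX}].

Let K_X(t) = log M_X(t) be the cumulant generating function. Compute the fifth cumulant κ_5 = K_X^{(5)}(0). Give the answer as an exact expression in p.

κ_5 = K′′′′′(0) = (p^4 - 15*p^3 + 50*p^2 - 60*p + 24)/p^5

M_X(t) = p/(-(1 - p)*e^(t) + 1)
K_X(t) = log M_X(t) = log(p) - log(-(1 - p)*e^(t) + 1)
K′(t) = (-p*e^(t) + e^(t))/(p*e^(t) - e^(t) + 1)
K′′(t) = (-p*e^(t) + e^(t))/(p^2*e^(2*t) - 2*p*e^(2*t) + 2*p*e^(t) + e^(2*t) - 2*e^(t) + 1)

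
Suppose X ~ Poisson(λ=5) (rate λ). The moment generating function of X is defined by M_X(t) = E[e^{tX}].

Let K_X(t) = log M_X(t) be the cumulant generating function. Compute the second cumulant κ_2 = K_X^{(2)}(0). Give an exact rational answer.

M_X(t) = e^(5*e^(t) - 5)
K_X(t) = log M_X(t) = 5*e^(t) - 5
dK/dt = 5*e^(t)
d^2K/dt^2 = 5*e^(t)

κ_2 = d^2K/dt^2 |_{t=0} = 5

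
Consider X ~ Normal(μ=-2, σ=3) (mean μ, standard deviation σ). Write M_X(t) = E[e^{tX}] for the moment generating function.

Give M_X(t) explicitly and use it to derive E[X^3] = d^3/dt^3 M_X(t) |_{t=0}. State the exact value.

E[X^3] = M′′′(0) = -62

M_X(t) = e^(9*t^2/2 - 2*t)
M′(t) = 9*t*e^(-2*t)*e^(9*t^2/2) - 2*e^(-2*t)*e^(9*t^2/2)
M′′(t) = (81*t^2*e^(9*t^2/2) - 36*t*e^(9*t^2/2) + 13*e^(9*t^2/2))*e^(-2*t)
M′′′(t) = (729*t^3*e^(9*t^2/2) - 486*t^2*e^(9*t^2/2) + 351*t*e^(9*t^2/2) - 62*e^(9*t^2/2))*e^(-2*t)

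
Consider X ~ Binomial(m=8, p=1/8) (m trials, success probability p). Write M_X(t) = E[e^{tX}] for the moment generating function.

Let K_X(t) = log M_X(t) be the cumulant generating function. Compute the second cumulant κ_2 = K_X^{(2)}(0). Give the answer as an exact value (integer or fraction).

κ_2 = K^(2)(0) = 7/8

M_X(t) = (e^(t)/8 + 7/8)^8
K_X(t) = log M_X(t) = 8*log(e^(t)/8 + 7/8)
K^(2)(t) = 56*e^(t)/(e^(2*t) + 14*e^(t) + 49)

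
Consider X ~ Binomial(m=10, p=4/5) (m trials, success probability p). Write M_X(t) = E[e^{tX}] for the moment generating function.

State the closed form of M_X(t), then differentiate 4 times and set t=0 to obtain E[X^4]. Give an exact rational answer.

E[X^4] = M^(4)(0) = 585928/125

M_X(t) = (4*e^(t)/5 + 1/5)^10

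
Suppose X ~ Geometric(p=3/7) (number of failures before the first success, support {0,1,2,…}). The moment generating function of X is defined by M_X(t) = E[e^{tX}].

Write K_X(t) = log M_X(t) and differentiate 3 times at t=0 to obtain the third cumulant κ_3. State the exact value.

M_X(t) = 3/(7*(1 - 4*e^(t)/7))
K_X(t) = log M_X(t) = -log(1 - 4*e^(t)/7) - log(7) + log(3)
K^(3)(t) = (-112*e^(2*t) - 196*e^(t))/(64*e^(3*t) - 336*e^(2*t) + 588*e^(t) - 343)

κ_3 = K^(3)(0) = 308/27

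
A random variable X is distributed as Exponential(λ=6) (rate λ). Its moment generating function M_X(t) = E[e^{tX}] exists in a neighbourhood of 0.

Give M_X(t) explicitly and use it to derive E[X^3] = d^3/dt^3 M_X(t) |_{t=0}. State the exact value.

M_X(t) = 6/(6 - t)
D^3[M](t) = 36/(t^4 - 24*t^3 + 216*t^2 - 864*t + 1296)

E[X^3] = D^3[M](0) = 1/36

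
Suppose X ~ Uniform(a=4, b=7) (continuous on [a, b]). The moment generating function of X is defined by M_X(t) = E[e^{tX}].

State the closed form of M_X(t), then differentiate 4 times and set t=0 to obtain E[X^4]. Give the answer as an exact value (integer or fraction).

E[X^4] = M^(4)(0) = 5261/5

M_X(t) = (e^(7*t) - e^(4*t))/(3*t)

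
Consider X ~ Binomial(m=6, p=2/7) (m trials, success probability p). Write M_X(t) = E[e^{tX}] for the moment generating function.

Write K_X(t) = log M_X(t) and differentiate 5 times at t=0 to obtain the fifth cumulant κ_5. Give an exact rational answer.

M_X(t) = (2*e^(t)/7 + 5/7)^6
K_X(t) = log M_X(t) = 6*log(2*e^(t)/7 + 5/7)
K^(5)(t) = (-480*e^(4*t) + 13200*e^(3*t) - 33000*e^(2*t) + 7500*e^(t))/(32*e^(5*t) + 400*e^(4*t) + 2000*e^(3*t) + 5000*e^(2*t) + 6250*e^(t) + 3125)

κ_5 = K^(5)(0) = -12780/16807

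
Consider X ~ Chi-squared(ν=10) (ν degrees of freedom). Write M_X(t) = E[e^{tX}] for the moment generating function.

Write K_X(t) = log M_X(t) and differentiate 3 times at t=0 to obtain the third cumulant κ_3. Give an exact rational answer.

κ_3 = D^3[K](0) = 80

M_X(t) = (1 - 2*t)^(-5)
K_X(t) = log M_X(t) = -5*log(1 - 2*t)
D^3[K](t) = -80/(8*t^3 - 12*t^2 + 6*t - 1)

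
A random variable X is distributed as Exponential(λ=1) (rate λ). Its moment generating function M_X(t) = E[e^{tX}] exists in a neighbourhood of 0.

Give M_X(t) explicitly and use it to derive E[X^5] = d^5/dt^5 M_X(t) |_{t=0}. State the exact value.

E[X^5] = M′′′′′(0) = 120

M_X(t) = 1/(1 - t)
M′(t) = 1/(t^2 - 2*t + 1)
M′′(t) = -2/(t^3 - 3*t^2 + 3*t - 1)
M′′′(t) = 6/(t^4 - 4*t^3 + 6*t^2 - 4*t + 1)
M′′′′(t) = -24/(t^5 - 5*t^4 + 10*t^3 - 10*t^2 + 5*t - 1)
M′′′′′(t) = 120/(t^6 - 6*t^5 + 15*t^4 - 20*t^3 + 15*t^2 - 6*t + 1)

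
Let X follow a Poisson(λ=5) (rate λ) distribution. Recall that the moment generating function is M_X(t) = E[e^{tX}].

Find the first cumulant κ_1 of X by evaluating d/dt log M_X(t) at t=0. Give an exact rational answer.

M_X(t) = e^(5*e^(t) - 5)
K_X(t) = log M_X(t) = 5*e^(t) - 5
dK/dt = 5*e^(t)

κ_1 = dK/dt |_{t=0} = 5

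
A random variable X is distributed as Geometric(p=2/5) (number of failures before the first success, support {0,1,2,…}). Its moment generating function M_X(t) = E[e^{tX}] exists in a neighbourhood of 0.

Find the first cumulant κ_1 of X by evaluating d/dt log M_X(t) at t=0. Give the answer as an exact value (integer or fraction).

M_X(t) = 2/(5*(1 - 3*e^(t)/5))
K_X(t) = log M_X(t) = -log(1 - 3*e^(t)/5) - log(5) + log(2)
dK/dt = -3*e^(t)/(3*e^(t) - 5)

κ_1 = dK/dt |_{t=0} = 3/2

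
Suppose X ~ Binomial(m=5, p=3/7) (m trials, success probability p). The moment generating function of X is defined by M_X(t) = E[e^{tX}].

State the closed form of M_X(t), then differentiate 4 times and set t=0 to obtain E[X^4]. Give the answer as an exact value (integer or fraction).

E[X^4] = d^4M/dt^4 |_{t=0} = 144645/2401

M_X(t) = (3*e^(t)/7 + 4/7)^5
dM/dt = 1215*e^(5*t)/16807 + 6480*e^(4*t)/16807 + 12960*e^(3*t)/16807 + 11520*e^(2*t)/16807 + 3840*e^(t)/16807
d^2M/dt^2 = 6075*e^(5*t)/16807 + 25920*e^(4*t)/16807 + 38880*e^(3*t)/16807 + 23040*e^(2*t)/16807 + 3840*e^(t)/16807
d^3M/dt^3 = 30375*e^(5*t)/16807 + 103680*e^(4*t)/16807 + 116640*e^(3*t)/16807 + 46080*e^(2*t)/16807 + 3840*e^(t)/16807
d^4M/dt^4 = 151875*e^(5*t)/16807 + 414720*e^(4*t)/16807 + 349920*e^(3*t)/16807 + 92160*e^(2*t)/16807 + 3840*e^(t)/16807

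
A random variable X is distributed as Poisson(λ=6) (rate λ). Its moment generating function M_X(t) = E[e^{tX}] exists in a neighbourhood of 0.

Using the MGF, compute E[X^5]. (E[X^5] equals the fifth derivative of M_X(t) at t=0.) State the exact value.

E[X^5] = M^(5)(0) = 26682

M_X(t) = e^(6*e^(t) - 6)
M^(5)(t) = (7776*e^(5*t)*e^(6*e^(t)) + 12960*e^(4*t)*e^(6*e^(t)) + 5400*e^(3*t)*e^(6*e^(t)) + 540*e^(2*t)*e^(6*e^(t)) + 6*e^(t)*e^(6*e^(t)))*e^(-6)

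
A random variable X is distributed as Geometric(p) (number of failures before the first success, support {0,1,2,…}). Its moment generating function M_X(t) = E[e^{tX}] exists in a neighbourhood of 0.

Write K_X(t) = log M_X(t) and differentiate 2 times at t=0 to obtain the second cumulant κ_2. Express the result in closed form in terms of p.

M_X(t) = p/(-(1 - p)*e^(t) + 1)
K_X(t) = log M_X(t) = log(p) - log(-(1 - p)*e^(t) + 1)
K′(t) = (-p*e^(t) + e^(t))/(p*e^(t) - e^(t) + 1)
K′′(t) = (-p*e^(t) + e^(t))/(p^2*e^(2*t) - 2*p*e^(2*t) + 2*p*e^(t) + e^(2*t) - 2*e^(t) + 1)

κ_2 = K′′(0) = (1 - p)/p^2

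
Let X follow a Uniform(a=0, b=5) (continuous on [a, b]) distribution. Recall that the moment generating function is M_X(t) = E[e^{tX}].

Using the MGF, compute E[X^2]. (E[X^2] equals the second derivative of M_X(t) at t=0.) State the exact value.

M_X(t) = (e^(5*t) - 1)/(5*t)
M′(t) = (5*t*e^(5*t) - e^(5*t) + 1)/(5*t^2)
M′′(t) = (25*t^2*e^(5*t) - 10*t*e^(5*t) + 2*e^(5*t) - 2)/(5*t^3)

E[X^2] = M′′(0) = 25/3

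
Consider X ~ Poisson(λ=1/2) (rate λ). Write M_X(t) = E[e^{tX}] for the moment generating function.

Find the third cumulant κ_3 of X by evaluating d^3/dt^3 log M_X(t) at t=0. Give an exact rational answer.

κ_3 = D^3[K](0) = 1/2

M_X(t) = e^(e^(t)/2 - 1/2)
K_X(t) = log M_X(t) = e^(t)/2 - 1/2
D^3[K](t) = e^(t)/2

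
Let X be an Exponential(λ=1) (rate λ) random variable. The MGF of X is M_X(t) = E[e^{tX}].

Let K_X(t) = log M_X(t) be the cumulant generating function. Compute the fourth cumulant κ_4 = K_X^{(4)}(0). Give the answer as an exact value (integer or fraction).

M_X(t) = 1/(1 - t)
K_X(t) = log M_X(t) = -log(1 - t)
K′(t) = -1/(t - 1)
K′′(t) = 1/(t^2 - 2*t + 1)
K′′′(t) = -2/(t^3 - 3*t^2 + 3*t - 1)
K′′′′(t) = 6/(t^4 - 4*t^3 + 6*t^2 - 4*t + 1)

κ_4 = K′′′′(0) = 6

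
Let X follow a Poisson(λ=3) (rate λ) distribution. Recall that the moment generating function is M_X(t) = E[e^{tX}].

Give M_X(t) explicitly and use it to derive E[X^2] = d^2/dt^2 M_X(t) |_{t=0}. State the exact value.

M_X(t) = e^(3*e^(t) - 3)
D^2[M](t) = (9*e^(2*t)*e^(3*e^(t)) + 3*e^(t)*e^(3*e^(t)))*e^(-3)

E[X^2] = D^2[M](0) = 12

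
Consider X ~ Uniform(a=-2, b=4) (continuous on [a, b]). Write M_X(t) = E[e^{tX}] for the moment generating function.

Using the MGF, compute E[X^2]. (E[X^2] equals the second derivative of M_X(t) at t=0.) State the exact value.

M_X(t) = (e^(4*t) - e^(-2*t))/(6*t)
dM/dt = (4*t*e^(6*t) + 2*t - e^(6*t) + 1)*e^(-2*t)/(6*t^2)
d^2M/dt^2 = (8*t^2*e^(6*t) - 2*t^2 - 4*t*e^(6*t) - 2*t + e^(6*t) - 1)*e^(-2*t)/(3*t^3)

E[X^2] = d^2M/dt^2 |_{t=0} = 4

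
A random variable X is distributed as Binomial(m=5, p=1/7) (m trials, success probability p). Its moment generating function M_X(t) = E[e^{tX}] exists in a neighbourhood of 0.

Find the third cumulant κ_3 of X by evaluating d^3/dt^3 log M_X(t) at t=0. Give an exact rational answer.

κ_3 = K^(3)(0) = 150/343

M_X(t) = (e^(t)/7 + 6/7)^5
K_X(t) = log M_X(t) = 5*log(e^(t)/7 + 6/7)
K^(3)(t) = (-30*e^(2*t) + 180*e^(t))/(e^(3*t) + 18*e^(2*t) + 108*e^(t) + 216)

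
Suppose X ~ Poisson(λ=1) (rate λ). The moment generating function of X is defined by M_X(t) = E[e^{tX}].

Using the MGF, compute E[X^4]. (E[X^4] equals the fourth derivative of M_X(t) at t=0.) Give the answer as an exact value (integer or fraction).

E[X^4] = M^(4)(0) = 15

M_X(t) = e^(e^(t) - 1)
M^(4)(t) = (e^(4*t)*e^(e^(t)) + 6*e^(3*t)*e^(e^(t)) + 7*e^(2*t)*e^(e^(t)) + e^(t)*e^(e^(t)))*e^(-1)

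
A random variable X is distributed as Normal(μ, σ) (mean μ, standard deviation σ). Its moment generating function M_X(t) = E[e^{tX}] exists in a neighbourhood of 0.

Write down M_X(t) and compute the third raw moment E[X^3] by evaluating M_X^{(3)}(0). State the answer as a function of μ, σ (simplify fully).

E[X^3] = d^3M/dt^3 |_{t=0} = μ*(μ^2 + 3*σ^2)

M_X(t) = e^(μ*t + σ^2*t^2/2)
dM/dt = μ*e^(μ*t)*e^(σ^2*t^2/2) + σ^2*t*e^(μ*t)*e^(σ^2*t^2/2)
d^2M/dt^2 = μ^2*e^(μ*t)*e^(σ^2*t^2/2) + 2*μ*σ^2*t*e^(μ*t)*e^(σ^2*t^2/2) + σ^4*t^2*e^(μ*t)*e^(σ^2*t^2/2) + σ^2*e^(μ*t)*e^(σ^2*t^2/2)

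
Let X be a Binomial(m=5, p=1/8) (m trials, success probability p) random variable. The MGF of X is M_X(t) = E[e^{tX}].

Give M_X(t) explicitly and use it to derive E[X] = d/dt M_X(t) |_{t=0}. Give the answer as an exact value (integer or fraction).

E[X] = D[M](0) = 5/8

M_X(t) = (e^(t)/8 + 7/8)^5
D[M](t) = 5*e^(5*t)/32768 + 35*e^(4*t)/8192 + 735*e^(3*t)/16384 + 1715*e^(2*t)/8192 + 12005*e^(t)/32768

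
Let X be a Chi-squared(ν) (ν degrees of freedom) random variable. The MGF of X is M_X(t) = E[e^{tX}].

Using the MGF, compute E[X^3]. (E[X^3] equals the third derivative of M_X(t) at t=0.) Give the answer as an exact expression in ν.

E[X^3] = M′′′(0) = ν*(ν^2 + 6*ν + 8)

M_X(t) = (1 - 2*t)^(-ν/2)
M′(t) = -ν/(2*t*(1 - 2*t)^(ν/2) - (1 - 2*t)^(ν/2))
M′′(t) = (ν^2 + 2*ν)/(4*t^2*(1 - 2*t)^(ν/2) - 4*t*(1 - 2*t)^(ν/2) + (1 - 2*t)^(ν/2))
M′′′(t) = (-ν^3 - 6*ν^2 - 8*ν)/(8*t^3*(1 - 2*t)^(ν/2) - 12*t^2*(1 - 2*t)^(ν/2) + 6*t*(1 - 2*t)^(ν/2) - (1 - 2*t)^(ν/2))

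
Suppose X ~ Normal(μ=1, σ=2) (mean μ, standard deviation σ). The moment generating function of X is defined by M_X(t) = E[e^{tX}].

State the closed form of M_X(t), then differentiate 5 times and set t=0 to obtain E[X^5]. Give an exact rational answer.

E[X^5] = D^5[M](0) = 281

M_X(t) = e^(2*t^2 + t)
D^5[M](t) = 1024*t^5*e^(t)*e^(2*t^2) + 1280*t^4*e^(t)*e^(2*t^2) + 3200*t^3*e^(t)*e^(2*t^2) + 2080*t^2*e^(t)*e^(2*t^2) + 1460*t*e^(t)*e^(2*t^2) + 281*e^(t)*e^(2*t^2)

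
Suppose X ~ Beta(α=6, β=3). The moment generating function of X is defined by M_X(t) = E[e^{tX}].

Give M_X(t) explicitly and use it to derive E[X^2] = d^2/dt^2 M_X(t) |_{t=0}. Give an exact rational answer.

E[X^2] = d^2M/dt^2 |_{t=0} = 7/15

M_X(t) = ₁F₁(6; 9; t)
dM/dt = 2*₁F₁(7; 10; t)/3
d^2M/dt^2 = 7*₁F₁(8; 11; t)/15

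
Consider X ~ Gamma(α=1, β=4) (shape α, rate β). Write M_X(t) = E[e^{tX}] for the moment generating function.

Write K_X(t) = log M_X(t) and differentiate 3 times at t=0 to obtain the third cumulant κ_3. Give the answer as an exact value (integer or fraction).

κ_3 = K^(3)(0) = 1/32

M_X(t) = 4/(4 - t)
K_X(t) = log M_X(t) = -log(4 - t) + 2*log(2)
K^(3)(t) = -2/(t^3 - 12*t^2 + 48*t - 64)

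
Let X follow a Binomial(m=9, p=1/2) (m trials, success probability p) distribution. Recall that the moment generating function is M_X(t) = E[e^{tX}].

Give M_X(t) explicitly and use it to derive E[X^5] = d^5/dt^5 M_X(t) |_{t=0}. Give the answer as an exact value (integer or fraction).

M_X(t) = (e^(t)/2 + 1/2)^9
dM/dt = 9*e^(9*t)/512 + 9*e^(8*t)/64 + 63*e^(7*t)/128 + 63*e^(6*t)/64 + 315*e^(5*t)/256 + 63*e^(4*t)/64 + 63*e^(3*t)/128 + 9*e^(2*t)/64 + 9*e^(t)/512
d^2M/dt^2 = 81*e^(9*t)/512 + 9*e^(8*t)/8 + 441*e^(7*t)/128 + 189*e^(6*t)/32 + 1575*e^(5*t)/256 + 63*e^(4*t)/16 + 189*e^(3*t)/128 + 9*e^(2*t)/32 + 9*e^(t)/512
d^3M/dt^3 = 729*e^(9*t)/512 + 9*e^(8*t) + 3087*e^(7*t)/128 + 567*e^(6*t)/16 + 7875*e^(5*t)/256 + 63*e^(4*t)/4 + 567*e^(3*t)/128 + 9*e^(2*t)/16 + 9*e^(t)/512
d^4M/dt^4 = 6561*e^(9*t)/512 + 72*e^(8*t) + 21609*e^(7*t)/128 + 1701*e^(6*t)/8 + 39375*e^(5*t)/256 + 63*e^(4*t) + 1701*e^(3*t)/128 + 9*e^(2*t)/8 + 9*e^(t)/512
d^5M/dt^5 = 59049*e^(9*t)/512 + 576*e^(8*t) + 151263*e^(7*t)/128 + 5103*e^(6*t)/4 + 196875*e^(5*t)/256 + 252*e^(4*t) + 5103*e^(3*t)/128 + 9*e^(2*t)/4 + 9*e^(t)/512

E[X^5] = d^5M/dt^5 |_{t=0} = 4212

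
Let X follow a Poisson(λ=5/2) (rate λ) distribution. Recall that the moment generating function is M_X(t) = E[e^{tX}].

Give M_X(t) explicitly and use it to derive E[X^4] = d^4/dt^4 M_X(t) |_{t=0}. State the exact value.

M_X(t) = e^(5*e^(t)/2 - 5/2)
dM/dt = 5*e^(-5/2)*e^(t)*e^(5*e^(t)/2)/2
d^2M/dt^2 = (25*e^(2*t)*e^(5*e^(t)/2) + 10*e^(t)*e^(5*e^(t)/2))*e^(-5/2)/4
d^3M/dt^3 = (125*e^(3*t)*e^(5*e^(t)/2) + 150*e^(2*t)*e^(5*e^(t)/2) + 20*e^(t)*e^(5*e^(t)/2))*e^(-5/2)/8
d^4M/dt^4 = (625*e^(4*t)*e^(5*e^(t)/2) + 1500*e^(3*t)*e^(5*e^(t)/2) + 700*e^(2*t)*e^(5*e^(t)/2) + 40*e^(t)*e^(5*e^(t)/2))*e^(-5/2)/16

E[X^4] = d^4M/dt^4 |_{t=0} = 2865/16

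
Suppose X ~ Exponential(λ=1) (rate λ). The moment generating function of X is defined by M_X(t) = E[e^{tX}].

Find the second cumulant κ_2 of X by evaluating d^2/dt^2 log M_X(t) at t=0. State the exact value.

κ_2 = d^2K/dt^2 |_{t=0} = 1

M_X(t) = 1/(1 - t)
K_X(t) = log M_X(t) = -log(1 - t)
dK/dt = -1/(t - 1)
d^2K/dt^2 = 1/(t^2 - 2*t + 1)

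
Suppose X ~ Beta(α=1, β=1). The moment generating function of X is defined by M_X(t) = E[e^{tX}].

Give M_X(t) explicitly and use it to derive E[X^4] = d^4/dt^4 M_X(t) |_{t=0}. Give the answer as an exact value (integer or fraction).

M_X(t) = ₁F₁(1; 2; t)
dM/dt = ₁F₁(2; 3; t)/2
d^2M/dt^2 = ₁F₁(3; 4; t)/3
d^3M/dt^3 = ₁F₁(4; 5; t)/4
d^4M/dt^4 = ₁F₁(5; 6; t)/5

E[X^4] = d^4M/dt^4 |_{t=0} = 1/5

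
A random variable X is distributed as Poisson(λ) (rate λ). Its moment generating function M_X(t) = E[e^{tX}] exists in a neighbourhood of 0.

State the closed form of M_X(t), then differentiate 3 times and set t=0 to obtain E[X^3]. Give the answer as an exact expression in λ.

E[X^3] = d^3M/dt^3 |_{t=0} = λ*(λ^2 + 3*λ + 1)

M_X(t) = e^(λ*(e^(t) - 1))
dM/dt = λ*e^(-λ)*e^(t)*e^(λ*e^(t))
d^2M/dt^2 = (λ^2*e^(2*t)*e^(λ*e^(t)) + λ*e^(t)*e^(λ*e^(t)))*e^(-λ)
d^3M/dt^3 = (λ^3*e^(3*t)*e^(λ*e^(t)) + 3*λ^2*e^(2*t)*e^(λ*e^(t)) + λ*e^(t)*e^(λ*e^(t)))*e^(-λ)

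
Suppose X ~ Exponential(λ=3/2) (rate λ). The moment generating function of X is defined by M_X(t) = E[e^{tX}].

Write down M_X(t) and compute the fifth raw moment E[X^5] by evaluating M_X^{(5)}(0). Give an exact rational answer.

M_X(t) = 3/(2*(3/2 - t))
M′(t) = 6/(4*t^2 - 12*t + 9)
M′′(t) = -24/(8*t^3 - 36*t^2 + 54*t - 27)
M′′′(t) = 144/(16*t^4 - 96*t^3 + 216*t^2 - 216*t + 81)
M′′′′(t) = -1152/(32*t^5 - 240*t^4 + 720*t^3 - 1080*t^2 + 810*t - 243)
M′′′′′(t) = 11520/(64*t^6 - 576*t^5 + 2160*t^4 - 4320*t^3 + 4860*t^2 - 2916*t + 729)

E[X^5] = M′′′′′(0) = 1280/81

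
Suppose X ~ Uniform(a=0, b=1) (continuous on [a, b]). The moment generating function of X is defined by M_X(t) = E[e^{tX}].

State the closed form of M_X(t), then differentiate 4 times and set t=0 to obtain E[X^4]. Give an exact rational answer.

M_X(t) = (e^(t) - 1)/t
D^4[M](t) = (t^4*e^(t) - 4*t^3*e^(t) + 12*t^2*e^(t) - 24*t*e^(t) + 24*e^(t) - 24)/t^5

E[X^4] = D^4[M](0) = 1/5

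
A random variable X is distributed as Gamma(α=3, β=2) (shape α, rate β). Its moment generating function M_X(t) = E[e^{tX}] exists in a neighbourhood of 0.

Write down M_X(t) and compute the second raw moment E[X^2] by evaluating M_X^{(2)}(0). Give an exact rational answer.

E[X^2] = M^(2)(0) = 3

M_X(t) = 8/(2 - t)^3
M^(2)(t) = -96/(t^5 - 10*t^4 + 40*t^3 - 80*t^2 + 80*t - 32)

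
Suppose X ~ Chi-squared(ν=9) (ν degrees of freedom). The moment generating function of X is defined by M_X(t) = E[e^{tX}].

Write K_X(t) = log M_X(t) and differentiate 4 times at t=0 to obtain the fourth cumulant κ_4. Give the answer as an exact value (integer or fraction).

M_X(t) = (1 - 2*t)^(-9/2)
K_X(t) = log M_X(t) = -9*log(1 - 2*t)/2
K′(t) = -9/(2*t - 1)
K′′(t) = 18/(4*t^2 - 4*t + 1)
K′′′(t) = -72/(8*t^3 - 12*t^2 + 6*t - 1)
K′′′′(t) = 432/(16*t^4 - 32*t^3 + 24*t^2 - 8*t + 1)

κ_4 = K′′′′(0) = 432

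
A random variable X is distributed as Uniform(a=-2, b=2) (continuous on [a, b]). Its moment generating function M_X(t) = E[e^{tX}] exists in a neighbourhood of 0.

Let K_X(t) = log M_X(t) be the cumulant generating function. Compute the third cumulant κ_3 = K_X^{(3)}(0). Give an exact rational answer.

κ_3 = K^(3)(0) = 0

M_X(t) = (e^(2*t) - e^(-2*t))/(4*t)
K_X(t) = log M_X(t) = -log(t) + log(e^(2*t) - e^(-2*t)) - 2*log(2)
K^(3)(t) = (64*t^3*e^(8*t) + 64*t^3*e^(4*t) - 2*e^(12*t) + 6*e^(8*t) - 6*e^(4*t) + 2)/(t^3*e^(12*t) - 3*t^3*e^(8*t) + 3*t^3*e^(4*t) - t^3)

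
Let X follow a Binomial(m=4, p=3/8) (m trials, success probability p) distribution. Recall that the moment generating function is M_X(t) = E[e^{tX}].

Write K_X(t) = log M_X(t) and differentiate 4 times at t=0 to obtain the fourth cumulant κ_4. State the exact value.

M_X(t) = (3*e^(t)/8 + 5/8)^4
K_X(t) = log M_X(t) = 4*log(3*e^(t)/8 + 5/8)
D^4[K](t) = (540*e^(3*t) - 3600*e^(2*t) + 1500*e^(t))/(81*e^(4*t) + 540*e^(3*t) + 1350*e^(2*t) + 1500*e^(t) + 625)

κ_4 = D^4[K](0) = -195/512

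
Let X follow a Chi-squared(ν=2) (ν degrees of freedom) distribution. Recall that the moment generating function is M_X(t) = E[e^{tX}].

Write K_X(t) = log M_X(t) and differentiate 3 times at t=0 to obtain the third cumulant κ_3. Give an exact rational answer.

κ_3 = K′′′(0) = 16

M_X(t) = 1/(1 - 2*t)
K_X(t) = log M_X(t) = -log(1 - 2*t)
K′(t) = -2/(2*t - 1)
K′′(t) = 4/(4*t^2 - 4*t + 1)
K′′′(t) = -16/(8*t^3 - 12*t^2 + 6*t - 1)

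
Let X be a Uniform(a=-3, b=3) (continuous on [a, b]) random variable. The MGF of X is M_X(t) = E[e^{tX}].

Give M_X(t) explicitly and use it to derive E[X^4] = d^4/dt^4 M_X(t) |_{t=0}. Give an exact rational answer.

M_X(t) = (e^(3*t) - e^(-3*t))/(6*t)
M′(t) = (3*t*e^(6*t) + 3*t - e^(6*t) + 1)*e^(-3*t)/(6*t^2)
M′′(t) = (9*t^2*e^(6*t) - 9*t^2 - 6*t*e^(6*t) - 6*t + 2*e^(6*t) - 2)*e^(-3*t)/(6*t^3)
M′′′(t) = (9*t^3*e^(6*t) + 9*t^3 - 9*t^2*e^(6*t) + 9*t^2 + 6*t*e^(6*t) + 6*t - 2*e^(6*t) + 2)*e^(-3*t)/(2*t^4)
M′′′′(t) = (27*t^4*e^(6*t) - 27*t^4 - 36*t^3*e^(6*t) - 36*t^3 + 36*t^2*e^(6*t) - 36*t^2 - 24*t*e^(6*t) - 24*t + 8*e^(6*t) - 8)*e^(-3*t)/(2*t^5)

E[X^4] = M′′′′(0) = 81/5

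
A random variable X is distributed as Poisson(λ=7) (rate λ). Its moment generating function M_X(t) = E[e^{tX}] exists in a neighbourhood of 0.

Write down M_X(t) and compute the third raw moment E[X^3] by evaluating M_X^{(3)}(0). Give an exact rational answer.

M_X(t) = e^(7*e^(t) - 7)
M′(t) = 7*e^(-7)*e^(t)*e^(7*e^(t))
M′′(t) = (49*e^(2*t)*e^(7*e^(t)) + 7*e^(t)*e^(7*e^(t)))*e^(-7)
M′′′(t) = (343*e^(3*t)*e^(7*e^(t)) + 147*e^(2*t)*e^(7*e^(t)) + 7*e^(t)*e^(7*e^(t)))*e^(-7)

E[X^3] = M′′′(0) = 497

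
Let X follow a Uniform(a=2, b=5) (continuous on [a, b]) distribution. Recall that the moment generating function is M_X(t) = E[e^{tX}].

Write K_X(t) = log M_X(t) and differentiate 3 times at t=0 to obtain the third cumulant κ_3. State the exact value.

M_X(t) = (e^(5*t) - e^(2*t))/(3*t)
K_X(t) = log M_X(t) = -log(t) + log(e^(5*t) - e^(2*t)) - log(3)
D^3[K](t) = (27*t^3*e^(6*t) + 27*t^3*e^(3*t) - 2*e^(9*t) + 6*e^(6*t) - 6*e^(3*t) + 2)/(t^3*e^(9*t) - 3*t^3*e^(6*t) + 3*t^3*e^(3*t) - t^3)

κ_3 = D^3[K](0) = 0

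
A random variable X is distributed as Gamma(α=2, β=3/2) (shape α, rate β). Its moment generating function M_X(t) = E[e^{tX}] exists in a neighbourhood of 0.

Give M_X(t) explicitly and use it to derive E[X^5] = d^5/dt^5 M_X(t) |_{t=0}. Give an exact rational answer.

E[X^5] = M′′′′′(0) = 2560/27

M_X(t) = 9/(4*(3/2 - t)^2)
M′(t) = -36/(8*t^3 - 36*t^2 + 54*t - 27)
M′′(t) = 216/(16*t^4 - 96*t^3 + 216*t^2 - 216*t + 81)
M′′′(t) = -1728/(32*t^5 - 240*t^4 + 720*t^3 - 1080*t^2 + 810*t - 243)
M′′′′(t) = 17280/(64*t^6 - 576*t^5 + 2160*t^4 - 4320*t^3 + 4860*t^2 - 2916*t + 729)
M′′′′′(t) = -207360/(128*t^7 - 1344*t^6 + 6048*t^5 - 15120*t^4 + 22680*t^3 - 20412*t^2 + 10206*t - 2187)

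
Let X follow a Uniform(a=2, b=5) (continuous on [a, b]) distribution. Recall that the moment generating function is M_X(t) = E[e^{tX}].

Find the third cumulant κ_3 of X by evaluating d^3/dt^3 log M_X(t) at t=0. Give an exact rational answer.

κ_3 = d^3K/dt^3 |_{t=0} = 0

M_X(t) = (e^(5*t) - e^(2*t))/(3*t)
K_X(t) = log M_X(t) = -log(t) + log(e^(5*t) - e^(2*t)) - log(3)
dK/dt = (5*t*e^(3*t) - 2*t - e^(3*t) + 1)/(t*e^(3*t) - t)
d^2K/dt^2 = (-9*t^2*e^(3*t) + e^(6*t) - 2*e^(3*t) + 1)/(t^2*e^(6*t) - 2*t^2*e^(3*t) + t^2)
d^3K/dt^3 = (27*t^3*e^(6*t) + 27*t^3*e^(3*t) - 2*e^(9*t) + 6*e^(6*t) - 6*e^(3*t) + 2)/(t^3*e^(9*t) - 3*t^3*e^(6*t) + 3*t^3*e^(3*t) - t^3)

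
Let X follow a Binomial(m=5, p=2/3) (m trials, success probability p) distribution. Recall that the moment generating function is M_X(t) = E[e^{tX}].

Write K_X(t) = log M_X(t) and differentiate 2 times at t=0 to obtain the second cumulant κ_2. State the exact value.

M_X(t) = (2*e^(t)/3 + 1/3)^5
K_X(t) = log M_X(t) = 5*log(2*e^(t)/3 + 1/3)
dK/dt = 10*e^(t)/(2*e^(t) + 1)
d^2K/dt^2 = 10*e^(t)/(4*e^(2*t) + 4*e^(t) + 1)

κ_2 = d^2K/dt^2 |_{t=0} = 10/9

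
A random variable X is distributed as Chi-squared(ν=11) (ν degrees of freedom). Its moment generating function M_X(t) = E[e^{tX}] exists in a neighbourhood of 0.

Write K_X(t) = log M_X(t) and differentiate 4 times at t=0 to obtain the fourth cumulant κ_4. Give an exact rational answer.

κ_4 = d^4K/dt^4 |_{t=0} = 528

M_X(t) = (1 - 2*t)^(-11/2)
K_X(t) = log M_X(t) = -11*log(1 - 2*t)/2
dK/dt = -11/(2*t - 1)
d^2K/dt^2 = 22/(4*t^2 - 4*t + 1)
d^3K/dt^3 = -88/(8*t^3 - 12*t^2 + 6*t - 1)
d^4K/dt^4 = 528/(16*t^4 - 32*t^3 + 24*t^2 - 8*t + 1)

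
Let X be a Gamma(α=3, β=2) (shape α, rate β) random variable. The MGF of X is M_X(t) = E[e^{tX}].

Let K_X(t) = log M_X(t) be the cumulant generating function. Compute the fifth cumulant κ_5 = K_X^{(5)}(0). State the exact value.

M_X(t) = 8/(2 - t)^3
K_X(t) = log M_X(t) = -3*log(2 - t) + 3*log(2)
dK/dt = -3/(t - 2)
d^2K/dt^2 = 3/(t^2 - 4*t + 4)
d^3K/dt^3 = -6/(t^3 - 6*t^2 + 12*t - 8)
d^4K/dt^4 = 18/(t^4 - 8*t^3 + 24*t^2 - 32*t + 16)
d^5K/dt^5 = -72/(t^5 - 10*t^4 + 40*t^3 - 80*t^2 + 80*t - 32)

κ_5 = d^5K/dt^5 |_{t=0} = 9/4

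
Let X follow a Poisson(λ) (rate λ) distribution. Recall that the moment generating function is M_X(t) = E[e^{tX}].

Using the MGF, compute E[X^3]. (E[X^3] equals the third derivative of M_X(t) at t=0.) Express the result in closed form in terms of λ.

M_X(t) = e^(λ*(e^(t) - 1))
D^3[M](t) = (λ^3*e^(3*t)*e^(λ*e^(t)) + 3*λ^2*e^(2*t)*e^(λ*e^(t)) + λ*e^(t)*e^(λ*e^(t)))*e^(-λ)

E[X^3] = D^3[M](0) = λ*(λ^2 + 3*λ + 1)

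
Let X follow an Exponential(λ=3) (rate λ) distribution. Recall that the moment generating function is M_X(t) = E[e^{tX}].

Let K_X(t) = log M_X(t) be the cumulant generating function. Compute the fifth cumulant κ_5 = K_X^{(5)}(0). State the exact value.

κ_5 = D^5[K](0) = 8/81

M_X(t) = 3/(3 - t)
K_X(t) = log M_X(t) = -log(3 - t) + log(3)
D^5[K](t) = -24/(t^5 - 15*t^4 + 90*t^3 - 270*t^2 + 405*t - 243)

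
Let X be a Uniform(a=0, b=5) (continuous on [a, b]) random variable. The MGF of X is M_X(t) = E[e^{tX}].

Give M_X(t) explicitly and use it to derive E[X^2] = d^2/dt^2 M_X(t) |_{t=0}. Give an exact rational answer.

M_X(t) = (e^(5*t) - 1)/(5*t)
D^2[M](t) = (25*t^2*e^(5*t) - 10*t*e^(5*t) + 2*e^(5*t) - 2)/(5*t^3)

E[X^2] = D^2[M](0) = 25/3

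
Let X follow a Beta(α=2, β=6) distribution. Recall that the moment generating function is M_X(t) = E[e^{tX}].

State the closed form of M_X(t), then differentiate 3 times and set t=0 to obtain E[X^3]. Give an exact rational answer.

M_X(t) = ₁F₁(2; 8; t)
D^3[M](t) = ₁F₁(5; 11; t)/30

E[X^3] = D^3[M](0) = 1/30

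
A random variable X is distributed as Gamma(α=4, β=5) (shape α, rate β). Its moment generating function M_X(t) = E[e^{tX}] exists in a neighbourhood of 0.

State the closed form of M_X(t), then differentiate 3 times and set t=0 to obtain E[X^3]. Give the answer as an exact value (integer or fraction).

M_X(t) = 625/(5 - t)^4
D^3[M](t) = -75000/(t^7 - 35*t^6 + 525*t^5 - 4375*t^4 + 21875*t^3 - 65625*t^2 + 109375*t - 78125)

E[X^3] = D^3[M](0) = 24/25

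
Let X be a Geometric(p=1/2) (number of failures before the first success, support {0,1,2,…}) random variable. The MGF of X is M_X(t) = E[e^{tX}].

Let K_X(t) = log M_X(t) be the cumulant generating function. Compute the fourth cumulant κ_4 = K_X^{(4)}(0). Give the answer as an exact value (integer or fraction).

M_X(t) = 1/(2*(1 - e^(t)/2))
K_X(t) = log M_X(t) = -log(1 - e^(t)/2) - log(2)
K^(4)(t) = (2*e^(3*t) + 16*e^(2*t) + 8*e^(t))/(e^(4*t) - 8*e^(3*t) + 24*e^(2*t) - 32*e^(t) + 16)

κ_4 = K^(4)(0) = 26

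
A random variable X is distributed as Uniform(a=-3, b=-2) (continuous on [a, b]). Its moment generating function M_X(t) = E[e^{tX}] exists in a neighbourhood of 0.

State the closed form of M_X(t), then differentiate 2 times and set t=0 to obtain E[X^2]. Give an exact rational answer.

E[X^2] = d^2M/dt^2 |_{t=0} = 19/3

M_X(t) = (e^(-2*t) - e^(-3*t))/t
dM/dt = (-2*t*e^(t) + 3*t - e^(t) + 1)*e^(-3*t)/t^2
d^2M/dt^2 = (4*t^2*e^(t) - 9*t^2 + 4*t*e^(t) - 6*t + 2*e^(t) - 2)*e^(-3*t)/t^3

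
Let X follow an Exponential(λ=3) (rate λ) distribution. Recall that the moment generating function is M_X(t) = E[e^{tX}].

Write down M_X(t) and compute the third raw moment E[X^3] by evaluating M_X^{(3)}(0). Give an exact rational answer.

M_X(t) = 3/(3 - t)
dM/dt = 3/(t^2 - 6*t + 9)
d^2M/dt^2 = -6/(t^3 - 9*t^2 + 27*t - 27)
d^3M/dt^3 = 18/(t^4 - 12*t^3 + 54*t^2 - 108*t + 81)

E[X^3] = d^3M/dt^3 |_{t=0} = 2/9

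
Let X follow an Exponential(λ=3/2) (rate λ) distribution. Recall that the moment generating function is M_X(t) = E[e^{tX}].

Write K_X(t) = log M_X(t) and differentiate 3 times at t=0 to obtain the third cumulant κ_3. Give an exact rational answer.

M_X(t) = 3/(2*(3/2 - t))
K_X(t) = log M_X(t) = -log(3/2 - t) - log(2) + log(3)
dK/dt = -2/(2*t - 3)
d^2K/dt^2 = 4/(4*t^2 - 12*t + 9)
d^3K/dt^3 = -16/(8*t^3 - 36*t^2 + 54*t - 27)

κ_3 = d^3K/dt^3 |_{t=0} = 16/27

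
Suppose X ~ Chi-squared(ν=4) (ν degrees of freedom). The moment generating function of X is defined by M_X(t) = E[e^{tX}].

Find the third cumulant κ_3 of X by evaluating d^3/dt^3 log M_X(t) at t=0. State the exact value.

M_X(t) = (1 - 2*t)^(-2)
K_X(t) = log M_X(t) = -2*log(1 - 2*t)
D^3[K](t) = -32/(8*t^3 - 12*t^2 + 6*t - 1)

κ_3 = D^3[K](0) = 32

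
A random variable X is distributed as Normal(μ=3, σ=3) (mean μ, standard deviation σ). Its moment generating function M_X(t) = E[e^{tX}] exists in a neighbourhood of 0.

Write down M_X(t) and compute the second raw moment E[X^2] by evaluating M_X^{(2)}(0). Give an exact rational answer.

M_X(t) = e^(9*t^2/2 + 3*t)
dM/dt = 9*t*e^(3*t)*e^(9*t^2/2) + 3*e^(3*t)*e^(9*t^2/2)
d^2M/dt^2 = 81*t^2*e^(3*t)*e^(9*t^2/2) + 54*t*e^(3*t)*e^(9*t^2/2) + 18*e^(3*t)*e^(9*t^2/2)

E[X^2] = d^2M/dt^2 |_{t=0} = 18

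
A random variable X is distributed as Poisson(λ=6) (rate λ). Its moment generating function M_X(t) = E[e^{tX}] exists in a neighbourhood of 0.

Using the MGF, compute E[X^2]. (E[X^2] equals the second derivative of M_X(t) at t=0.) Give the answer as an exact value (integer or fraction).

E[X^2] = d^2M/dt^2 |_{t=0} = 42

M_X(t) = e^(6*e^(t) - 6)
dM/dt = 6*e^(-6)*e^(t)*e^(6*e^(t))
d^2M/dt^2 = (36*e^(2*t)*e^(6*e^(t)) + 6*e^(t)*e^(6*e^(t)))*e^(-6)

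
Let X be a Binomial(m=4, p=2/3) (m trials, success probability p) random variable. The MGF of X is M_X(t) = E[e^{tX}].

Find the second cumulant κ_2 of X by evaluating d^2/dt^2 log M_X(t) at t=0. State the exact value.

M_X(t) = (2*e^(t)/3 + 1/3)^4
K_X(t) = log M_X(t) = 4*log(2*e^(t)/3 + 1/3)
K′(t) = 8*e^(t)/(2*e^(t) + 1)
K′′(t) = 8*e^(t)/(4*e^(2*t) + 4*e^(t) + 1)

κ_2 = K′′(0) = 8/9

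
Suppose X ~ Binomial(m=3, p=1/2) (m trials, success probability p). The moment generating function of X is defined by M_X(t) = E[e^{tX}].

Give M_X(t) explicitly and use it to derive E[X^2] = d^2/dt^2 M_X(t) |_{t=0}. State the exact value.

M_X(t) = (e^(t)/2 + 1/2)^3
M′(t) = 3*e^(3*t)/8 + 3*e^(2*t)/4 + 3*e^(t)/8
M′′(t) = 9*e^(3*t)/8 + 3*e^(2*t)/2 + 3*e^(t)/8

E[X^2] = M′′(0) = 3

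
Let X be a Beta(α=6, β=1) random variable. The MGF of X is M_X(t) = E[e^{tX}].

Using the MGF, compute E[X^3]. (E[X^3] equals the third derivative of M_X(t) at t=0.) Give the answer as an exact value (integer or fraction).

E[X^3] = d^3M/dt^3 |_{t=0} = 2/3

M_X(t) = ₁F₁(6; 7; t)
dM/dt = 6*₁F₁(7; 8; t)/7
d^2M/dt^2 = 3*₁F₁(8; 9; t)/4
d^3M/dt^3 = 2*₁F₁(9; 10; t)/3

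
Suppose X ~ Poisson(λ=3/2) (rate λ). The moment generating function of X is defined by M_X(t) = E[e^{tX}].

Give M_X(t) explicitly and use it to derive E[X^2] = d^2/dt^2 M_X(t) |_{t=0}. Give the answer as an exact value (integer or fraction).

E[X^2] = M^(2)(0) = 15/4

M_X(t) = e^(3*e^(t)/2 - 3/2)
M^(2)(t) = (9*e^(2*t)*e^(3*e^(t)/2) + 6*e^(t)*e^(3*e^(t)/2))*e^(-3/2)/4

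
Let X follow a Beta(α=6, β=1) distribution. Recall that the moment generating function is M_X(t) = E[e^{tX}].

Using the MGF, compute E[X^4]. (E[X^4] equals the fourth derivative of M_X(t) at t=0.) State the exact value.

E[X^4] = M′′′′(0) = 3/5

M_X(t) = ₁F₁(6; 7; t)
M′(t) = 6*₁F₁(7; 8; t)/7
M′′(t) = 3*₁F₁(8; 9; t)/4
M′′′(t) = 2*₁F₁(9; 10; t)/3
M′′′′(t) = 3*₁F₁(10; 11; t)/5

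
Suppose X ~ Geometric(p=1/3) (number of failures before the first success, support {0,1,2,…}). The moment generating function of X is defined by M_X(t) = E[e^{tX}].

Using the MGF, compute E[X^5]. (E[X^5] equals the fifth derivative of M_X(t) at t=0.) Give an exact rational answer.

M_X(t) = 1/(3*(1 - 2*e^(t)/3))
D^5[M](t) = (32*e^(5*t) + 1248*e^(4*t) + 4752*e^(3*t) + 2808*e^(2*t) + 162*e^(t))/(64*e^(6*t) - 576*e^(5*t) + 2160*e^(4*t) - 4320*e^(3*t) + 4860*e^(2*t) - 2916*e^(t) + 729)

E[X^5] = D^5[M](0) = 9002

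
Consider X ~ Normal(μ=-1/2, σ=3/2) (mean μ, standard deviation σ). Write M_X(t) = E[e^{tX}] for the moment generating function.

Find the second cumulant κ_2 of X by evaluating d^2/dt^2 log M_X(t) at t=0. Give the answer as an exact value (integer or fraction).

κ_2 = D^2[K](0) = 9/4

M_X(t) = e^(9*t^2/8 - t/2)
K_X(t) = log M_X(t) = 9*t^2/8 - t/2
D^2[K](t) = 9/4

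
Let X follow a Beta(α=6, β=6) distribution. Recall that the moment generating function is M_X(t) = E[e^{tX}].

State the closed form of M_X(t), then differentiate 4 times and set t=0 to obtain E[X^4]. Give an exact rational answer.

E[X^4] = d^4M/dt^4 |_{t=0} = 6/65

M_X(t) = ₁F₁(6; 12; t)
dM/dt = ₁F₁(7; 13; t)/2
d^2M/dt^2 = 7*₁F₁(8; 14; t)/26
d^3M/dt^3 = 2*₁F₁(9; 15; t)/13
d^4M/dt^4 = 6*₁F₁(10; 16; t)/65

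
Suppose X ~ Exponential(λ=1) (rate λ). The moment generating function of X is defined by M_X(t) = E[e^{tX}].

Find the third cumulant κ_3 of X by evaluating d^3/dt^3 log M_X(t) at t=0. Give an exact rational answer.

M_X(t) = 1/(1 - t)
K_X(t) = log M_X(t) = -log(1 - t)
K′(t) = -1/(t - 1)
K′′(t) = 1/(t^2 - 2*t + 1)
K′′′(t) = -2/(t^3 - 3*t^2 + 3*t - 1)

κ_3 = K′′′(0) = 2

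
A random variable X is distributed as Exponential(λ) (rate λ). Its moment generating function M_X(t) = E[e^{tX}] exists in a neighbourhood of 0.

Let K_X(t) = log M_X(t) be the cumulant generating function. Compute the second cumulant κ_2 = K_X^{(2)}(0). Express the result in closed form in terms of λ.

κ_2 = K′′(0) = λ^(-2)

M_X(t) = λ/(λ - t)
K_X(t) = log M_X(t) = log(λ) - log(λ - t)
K′(t) = -1/(-λ + t)
K′′(t) = 1/(λ^2 - 2*λ*t + t^2)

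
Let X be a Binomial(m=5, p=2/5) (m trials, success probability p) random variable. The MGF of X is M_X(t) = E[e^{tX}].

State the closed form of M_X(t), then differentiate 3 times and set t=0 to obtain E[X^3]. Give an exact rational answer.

E[X^3] = D^3[M](0) = 386/25

M_X(t) = (2*e^(t)/5 + 3/5)^5
D^3[M](t) = 32*e^(5*t)/25 + 3072*e^(4*t)/625 + 3888*e^(3*t)/625 + 1728*e^(2*t)/625 + 162*e^(t)/625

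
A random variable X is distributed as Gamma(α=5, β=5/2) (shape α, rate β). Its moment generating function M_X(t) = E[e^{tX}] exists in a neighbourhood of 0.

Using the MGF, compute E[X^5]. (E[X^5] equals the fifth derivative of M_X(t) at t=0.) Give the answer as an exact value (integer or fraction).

E[X^5] = D^5[M](0) = 96768/625

M_X(t) = 3125/(32*(5/2 - t)^5)
D^5[M](t) = 1512000000/(1024*t^10 - 25600*t^9 + 288000*t^8 - 1920000*t^7 + 8400000*t^6 - 25200000*t^5 + 52500000*t^4 - 75000000*t^3 + 70312500*t^2 - 39062500*t + 9765625)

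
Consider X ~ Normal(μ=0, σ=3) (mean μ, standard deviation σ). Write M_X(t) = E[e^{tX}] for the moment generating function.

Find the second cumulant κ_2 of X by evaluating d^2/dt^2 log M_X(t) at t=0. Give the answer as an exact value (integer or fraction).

M_X(t) = e^(9*t^2/2)
K_X(t) = log M_X(t) = 9*t^2/2
D^2[K](t) = 9

κ_2 = D^2[K](0) = 9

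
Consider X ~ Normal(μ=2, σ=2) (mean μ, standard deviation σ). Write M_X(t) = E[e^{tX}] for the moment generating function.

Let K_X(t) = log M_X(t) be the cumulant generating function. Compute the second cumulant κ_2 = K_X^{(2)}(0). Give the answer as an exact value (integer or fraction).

M_X(t) = e^(2*t^2 + 2*t)
K_X(t) = log M_X(t) = 2*t^2 + 2*t
D^2[K](t) = 4

κ_2 = D^2[K](0) = 4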